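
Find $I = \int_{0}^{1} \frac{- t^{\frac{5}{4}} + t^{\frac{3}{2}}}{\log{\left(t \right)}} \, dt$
$\log{\left(\frac{10}{9} \right)}$

Replace the exponent $\frac{3}{2}$ by a parameter $a$: let $I(a) = \int_{0}^{1} \frac{- t^{\frac{5}{4}} + t^{a}}{\log{\left(t \right)}} \, dt$.

Since $\dfrac{\partial}{\partial a}\,t^{a} = t^{a} \ln t$, the $\ln t$ in the denominator cancels and
$$\frac{dI}{da} = \int_{0}^{1} t^{a} \, dt = \left[\frac{t^{a+1}}{a+1}\right]_0^1 = \frac{1}{a + 1}.$$

Integrating with respect to $a$ gives $I(a) = \log{\left(\frac{4 a}{9} + \frac{4}{9} \right)} + C$.

At $a = \frac{5}{4}$ the integrand is identically $0$, so $I(\frac{5}{4}) = 0$. The closed form gives $0$, hence $C = 0$.

Setting $a = \frac{3}{2}$:
$$I = \log{\left(\frac{10}{9} \right)}.$$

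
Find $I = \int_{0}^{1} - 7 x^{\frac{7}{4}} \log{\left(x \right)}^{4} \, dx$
$- \frac{172032}{161051}$

Begin with the known integral
$$J(a) = \int_{0}^{1} - 7 x^{a} \, dx = - \frac{7}{a + 1}.$$

Differentiating under the integral sign brings down a factor of $\ln x$:
$$\frac{dJ}{da} = \int_{0}^{1} - 7 x^{a} \log{\left(x \right)} \, dx = \frac{7}{\left(a + 1\right)^{2}}.$$

Repeating $4$ times in total — each differentiation brings down another $\ln x$ — gives
$$\frac{d^{4}J}{da^{4}} = \int_{0}^{1} - 7 x^{a} \log{\left(x \right)}^{4} \, dx = - \frac{168}{\left(a + 1\right)^{5}},$$
and the integrand here is exactly the target integrand, so $I = - \frac{168}{\left(a + 1\right)^{5}}$.

Setting $a = \frac{7}{4}$:
$$I = - \frac{172032}{161051}.$$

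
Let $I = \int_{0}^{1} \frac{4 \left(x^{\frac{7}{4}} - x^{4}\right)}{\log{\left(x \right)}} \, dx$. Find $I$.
$- \log{\left(\frac{160000}{14641} \right)}$

Consider the one-parameter family: let $I(a) = \int_{0}^{1} \frac{4 \left(x^{\frac{7}{4}} - x^{a}\right)}{\log{\left(x \right)}} \, dx$.

Since $\dfrac{\partial}{\partial a}\,x^{a} = x^{a} \ln x$, the $\ln x$ in the denominator cancels and
$$\frac{dI}{da} = \int_{0}^{1} -4 x^{a} \, dx = -4 \left[\frac{x^{a+1}}{a+1}\right]_0^1 = - \frac{4}{a + 1}.$$

Integrating with respect to $a$ gives $I(a) = - \log{\left(\frac{256 \left(a + 1\right)^{4}}{14641} \right)} + C$.

At $a = \frac{7}{4}$ the integrand is identically $0$, so $I(\frac{7}{4}) = 0$. The closed form gives $0$, hence $C = 0$.

Setting $a = 4$:
$$I = - \log{\left(\frac{160000}{14641} \right)}.$$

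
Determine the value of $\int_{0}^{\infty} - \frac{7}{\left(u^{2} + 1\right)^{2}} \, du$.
$- \frac{7 \pi}{4}$

Recall the elementary integral
$$J(a) = \int_{0}^{\infty} - \frac{7}{a^{2} + u^{2}} \, du = - \frac{7 \pi}{2 a}.$$

Differentiating under the integral sign with respect to $a$,
$$\frac{dJ}{da} = \int_{0}^{\infty} \frac{14 a}{\left(a^{2} + u^{2}\right)^{2}} \, du = \frac{7 \pi}{2 a^{2}},$$
so $\int_{0}^{\infty} - \frac{7}{\left(a^{2} + u^{2}\right)^{2}} \, du = - \frac{7 \pi}{4 a^{3}}$.

Setting $a = 1$:
$$I = - \frac{7 \pi}{4}.$$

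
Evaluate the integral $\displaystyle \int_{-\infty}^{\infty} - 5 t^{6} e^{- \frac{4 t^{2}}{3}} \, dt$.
$- \frac{2025 \sqrt{3} \sqrt{\pi}}{1024}$

Start from the elementary integral
$$J(a) = \int_{-\infty}^{\infty} - 5 e^{- a t^{2}} \, dt = - \frac{5 \sqrt{\pi}}{\sqrt{a}}.$$

Differentiating under the integral sign brings down a factor of $(-t^2)$:
$$\frac{dJ}{da} = \int_{-\infty}^{\infty} 5 t^{2} e^{- a t^{2}} \, dt = \frac{5 \sqrt{\pi}}{2 a^{\frac{3}{2}}}.$$

Repeating $3$ times in total — each differentiation brings down another $(-t^2)$ — gives
$$\frac{d^{3}J}{da^{3}} = \int_{-\infty}^{\infty} 5 t^{6} e^{- a t^{2}} \, dt = \frac{75 \sqrt{\pi}}{8 a^{\frac{7}{2}}},$$
and the integrand here is $(-1)^{3}$ times the target integrand, so $I = (-1)^{3}\,\frac{d^{3}J}{da^{3}} = - \frac{75 \sqrt{\pi}}{8 a^{\frac{7}{2}}}$.

Setting $a = \frac{4}{3}$:
$$I = - \frac{2025 \sqrt{3} \sqrt{\pi}}{1024}.$$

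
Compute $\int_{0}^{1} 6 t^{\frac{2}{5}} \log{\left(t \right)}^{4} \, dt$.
$\frac{450000}{16807}$

Start from the elementary integral
$$J(a) = \int_{0}^{1} 6 t^{a} \, dt = \frac{6}{a + 1}.$$

Differentiating under the integral sign brings down a factor of $\ln t$:
$$\frac{dJ}{da} = \int_{0}^{1} 6 t^{a} \log{\left(t \right)} \, dt = - \frac{6}{\left(a + 1\right)^{2}}.$$

Repeating $4$ times in total — each differentiation brings down another $\ln t$ — gives
$$\frac{d^{4}J}{da^{4}} = \int_{0}^{1} 6 t^{a} \log{\left(t \right)}^{4} \, dt = \frac{144}{\left(a + 1\right)^{5}},$$
and the integrand here is exactly the target integrand, so $I = \frac{144}{\left(a + 1\right)^{5}}$.

Setting $a = \frac{2}{5}$:
$$I = \frac{450000}{16807}.$$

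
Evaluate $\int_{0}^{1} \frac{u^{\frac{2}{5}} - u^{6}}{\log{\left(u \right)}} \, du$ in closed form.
$- \log{\left(5 \right)}$

Consider the one-parameter family: let $I(a) = \int_{0}^{1} \frac{- u^{6} + u^{a}}{\log{\left(u \right)}} \, du$.

Since $\dfrac{\partial}{\partial a}\,u^{a} = u^{a} \ln u$, the $\ln u$ in the denominator cancels and
$$\frac{dI}{da} = \int_{0}^{1} u^{a} \, du = \left[\frac{u^{a+1}}{a+1}\right]_0^1 = \frac{1}{a + 1}.$$

Integrating with respect to $a$ gives $I(a) = \log{\left(\frac{a}{7} + \frac{1}{7} \right)} + C$.

At $a = 6$ the integrand is identically $0$, so $I(6) = 0$. The closed form gives $0$, hence $C = 0$.

Setting $a = \frac{2}{5}$:
$$I = - \log{\left(5 \right)}.$$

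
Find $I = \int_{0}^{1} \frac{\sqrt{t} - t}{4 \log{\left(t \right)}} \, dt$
$- \frac{\log{\left(2 \right)}}{2} + \frac{\log{\left(3 \right)}}{4}$

Replace the exponent $\frac{1}{2}$ by a parameter $a$: let $I(a) = \int_{0}^{1} \frac{- t + t^{a}}{4 \log{\left(t \right)}} \, dt$.

Since $\dfrac{\partial}{\partial a}\,t^{a} = t^{a} \ln t$, the $\ln t$ in the denominator cancels and
$$\frac{dI}{da} = \int_{0}^{1} \frac{1}{4} t^{a} \, dt = \frac{1}{4} \left[\frac{t^{a+1}}{a+1}\right]_0^1 = \frac{1}{4 \left(a + 1\right)}.$$

Integrating with respect to $a$ gives $I(a) = \frac{\log{\left(a + 1 \right)}}{4} - \frac{\log{\left(2 \right)}}{4} + C$.

At $a = 1$ the integrand is identically $0$, so $I(1) = 0$. The closed form gives $0$, hence $C = 0$.

Setting $a = \frac{1}{2}$:
$$I = - \frac{\log{\left(2 \right)}}{2} + \frac{\log{\left(3 \right)}}{4}.$$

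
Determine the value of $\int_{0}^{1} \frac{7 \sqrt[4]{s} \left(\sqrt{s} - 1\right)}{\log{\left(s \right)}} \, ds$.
$- \log{\left(\frac{78125}{823543} \right)}$

Introduce a parameter $a$ in the exponent: let $I(a) = \int_{0}^{1} \frac{7 \left(s^{\frac{3}{4}} - s^{a}\right)}{\log{\left(s \right)}} \, ds$.

Since $\dfrac{\partial}{\partial a}\,s^{a} = s^{a} \ln s$, the $\ln s$ in the denominator cancels and
$$\frac{dI}{da} = \int_{0}^{1} -7 s^{a} \, ds = -7 \left[\frac{s^{a+1}}{a+1}\right]_0^1 = - \frac{7}{a + 1}.$$

Integrating with respect to $a$ gives $I(a) = - \log{\left(\frac{16384 \left(a + 1\right)^{7}}{823543} \right)} + C$.

At $a = \frac{3}{4}$ the integrand is identically $0$, so $I(\frac{3}{4}) = 0$. The closed form gives $0$, hence $C = 0$.

Setting $a = \frac{1}{4}$:
$$I = - \log{\left(\frac{78125}{823543} \right)}.$$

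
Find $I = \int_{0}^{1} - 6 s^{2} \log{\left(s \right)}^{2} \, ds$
$- \frac{4}{9}$

Start from the elementary integral
$$J(a) = \int_{0}^{1} - 6 s^{a} \, ds = - \frac{6}{a + 1}.$$

Differentiating under the integral sign brings down a factor of $\ln s$:
$$\frac{dJ}{da} = \int_{0}^{1} - 6 s^{a} \log{\left(s \right)} \, ds = \frac{6}{\left(a + 1\right)^{2}}.$$

Repeating twice in total — each differentiation brings down another $\ln s$ — gives
$$\frac{d^{2}J}{da^{2}} = \int_{0}^{1} - 6 s^{a} \log{\left(s \right)}^{2} \, ds = - \frac{12}{\left(a + 1\right)^{3}},$$
and the integrand here is exactly the target integrand, so $I = - \frac{12}{\left(a + 1\right)^{3}}$.

Setting $a = 2$:
$$I = - \frac{4}{9}.$$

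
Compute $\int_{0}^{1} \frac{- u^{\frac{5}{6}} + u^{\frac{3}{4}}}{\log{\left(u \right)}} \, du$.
$- \log{\left(22 \right)} + \log{\left(21 \right)}$

Consider the one-parameter family: let $I(a) = \int_{0}^{1} \frac{u^{\frac{3}{4}} - u^{a}}{\log{\left(u \right)}} \, du$.

Since $\dfrac{\partial}{\partial a}\,u^{a} = u^{a} \ln u$, the $\ln u$ in the denominator cancels and
$$\frac{dI}{da} = \int_{0}^{1} -1 u^{a} \, du = -1 \left[\frac{u^{a+1}}{a+1}\right]_0^1 = - \frac{1}{a + 1}.$$

Integrating with respect to $a$ gives $I(a) = - \log{\left(\frac{4 a}{7} + \frac{4}{7} \right)} + C$.

At $a = \frac{3}{4}$ the integrand is identically $0$, so $I(\frac{3}{4}) = 0$. The closed form gives $0$, hence $C = 0$.

Setting $a = \frac{5}{6}$:
$$I = - \log{\left(22 \right)} + \log{\left(21 \right)}.$$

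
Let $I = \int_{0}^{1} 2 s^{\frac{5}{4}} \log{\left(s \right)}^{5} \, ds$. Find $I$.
$- \frac{327680}{177147}$

Consider the simpler parametrised integral
$$J(a) = \int_{0}^{1} 2 s^{a} \, ds = \frac{2}{a + 1}.$$

Differentiating under the integral sign brings down a factor of $\ln s$:
$$\frac{dJ}{da} = \int_{0}^{1} 2 s^{a} \log{\left(s \right)} \, ds = - \frac{2}{\left(a + 1\right)^{2}}.$$

Repeating $5$ times in total — each differentiation brings down another $\ln s$ — gives
$$\frac{d^{5}J}{da^{5}} = \int_{0}^{1} 2 s^{a} \log{\left(s \right)}^{5} \, ds = - \frac{240}{\left(a + 1\right)^{6}},$$
and the integrand here is exactly the target integrand, so $I = - \frac{240}{\left(a + 1\right)^{6}}$.

Setting $a = \frac{5}{4}$:
$$I = - \frac{327680}{177147}.$$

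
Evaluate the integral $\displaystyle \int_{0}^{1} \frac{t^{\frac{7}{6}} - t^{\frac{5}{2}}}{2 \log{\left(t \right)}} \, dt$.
$- \log{\left(21 \right)} + \frac{\log{\left(273 \right)}}{2}$

Consider the one-parameter family: let $I(a) = \int_{0}^{1} \frac{- t^{\frac{5}{2}} + t^{a}}{2 \log{\left(t \right)}} \, dt$.

Since $\dfrac{\partial}{\partial a}\,t^{a} = t^{a} \ln t$, the $\ln t$ in the denominator cancels and
$$\frac{dI}{da} = \int_{0}^{1} \frac{1}{2} t^{a} \, dt = \frac{1}{2} \left[\frac{t^{a+1}}{a+1}\right]_0^1 = \frac{1}{2 \left(a + 1\right)}.$$

Integrating with respect to $a$ gives $I(a) = \log{\left(\frac{\sqrt{14} \sqrt{a + 1}}{7} \right)} + C$.

At $a = \frac{5}{2}$ the integrand is identically $0$, so $I(\frac{5}{2}) = 0$. The closed form gives $0$, hence $C = 0$.

Setting $a = \frac{7}{6}$:
$$I = - \log{\left(21 \right)} + \frac{\log{\left(273 \right)}}{2}.$$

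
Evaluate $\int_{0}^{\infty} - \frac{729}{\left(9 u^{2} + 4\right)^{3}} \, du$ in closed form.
$- \frac{729 \pi}{512}$

Begin with the known result
$$J(a) = \int_{0}^{\infty} - \frac{1}{a^{2} + u^{2}} \, du = - \frac{\pi}{2 a}.$$

Differentiating under the integral sign with respect to $a$,
$$\frac{dJ}{da} = \int_{0}^{\infty} \frac{2 a}{\left(a^{2} + u^{2}\right)^{2}} \, du = \frac{\pi}{2 a^{2}},$$
so $\int_{0}^{\infty} - \frac{1}{\left(a^{2} + u^{2}\right)^{2}} \, du = - \frac{\pi}{4 a^{3}}$.

Repeating — each differentiation of $1/(u^2+a^2)^j$ produces $-2ja/(u^2+a^2)^{j+1}$ — and dividing through by $-2ja$ at each step yields, after $2$ differentiations in total,
$$\int_{0}^{\infty} - \frac{1}{\left(a^{2} + u^{2}\right)^{3}} \, du = - \frac{3 \pi}{16 a^{5}}.$$

Setting $a = \frac{2}{3}$:
$$I = - \frac{729 \pi}{512}.$$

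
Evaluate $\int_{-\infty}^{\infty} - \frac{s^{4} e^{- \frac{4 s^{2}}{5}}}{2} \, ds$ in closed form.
$- \frac{75 \sqrt{5} \sqrt{\pi}}{256}$

Begin with the known integral
$$J(a) = \int_{-\infty}^{\infty} - \frac{e^{- a s^{2}}}{2} \, ds = - \frac{\sqrt{\pi}}{2 \sqrt{a}}.$$

Differentiating under the integral sign brings down a factor of $(-s^2)$:
$$\frac{dJ}{da} = \int_{-\infty}^{\infty} \frac{s^{2} e^{- a s^{2}}}{2} \, ds = \frac{\sqrt{\pi}}{4 a^{\frac{3}{2}}}.$$

Repeating twice in total — each differentiation brings down another $(-s^2)$ — gives
$$\frac{d^{2}J}{da^{2}} = \int_{-\infty}^{\infty} - \frac{s^{4} e^{- a s^{2}}}{2} \, ds = - \frac{3 \sqrt{\pi}}{8 a^{\frac{5}{2}}},$$
and the integrand here is exactly the target integrand, so $I = - \frac{3 \sqrt{\pi}}{8 a^{\frac{5}{2}}}$.

Setting $a = \frac{4}{5}$:
$$I = - \frac{75 \sqrt{5} \sqrt{\pi}}{256}.$$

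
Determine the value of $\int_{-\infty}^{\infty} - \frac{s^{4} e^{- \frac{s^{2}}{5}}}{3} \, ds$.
$- \frac{25 \sqrt{5} \sqrt{\pi}}{4}$

Begin with the known integral
$$J(a) = \int_{-\infty}^{\infty} - \frac{e^{- a s^{2}}}{3} \, ds = - \frac{\sqrt{\pi}}{3 \sqrt{a}}.$$

Differentiating under the integral sign brings down a factor of $(-s^2)$:
$$\frac{dJ}{da} = \int_{-\infty}^{\infty} \frac{s^{2} e^{- a s^{2}}}{3} \, ds = \frac{\sqrt{\pi}}{6 a^{\frac{3}{2}}}.$$

Repeating twice in total — each differentiation brings down another $(-s^2)$ — gives
$$\frac{d^{2}J}{da^{2}} = \int_{-\infty}^{\infty} - \frac{s^{4} e^{- a s^{2}}}{3} \, ds = - \frac{\sqrt{\pi}}{4 a^{\frac{5}{2}}},$$
and the integrand here is exactly the target integrand, so $I = - \frac{\sqrt{\pi}}{4 a^{\frac{5}{2}}}$.

Setting $a = \frac{1}{5}$:
$$I = - \frac{25 \sqrt{5} \sqrt{\pi}}{4}.$$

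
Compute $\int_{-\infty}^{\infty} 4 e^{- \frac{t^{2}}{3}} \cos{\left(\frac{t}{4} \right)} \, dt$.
$\frac{4 \sqrt{3} \sqrt{\pi}}{e^{\frac{3}{64}}}$

Let $b$ denote the cosine frequency and define $I(b) = \int_{-\infty}^{\infty} 4 e^{- \frac{t^{2}}{3}} \cos{\left(b t \right)} \, dt$.

Differentiating under the integral sign,
$$I'(b) = \int_{-\infty}^{\infty} - 4 t e^{- \frac{t^{2}}{3}} \sin{\left(b t \right)} \, dt.$$

Integrate $\int_{-\infty}^{\infty} t \sin(b t)\, e^{- \frac{t^{2}}{3}}\, dt$ by parts with $u = \sin(b t)$ and $dv = t\, e^{- \frac{t^{2}}{3}}\, dt$, giving $v = - \frac{3 e^{- \frac{t^{2}}{3}}}{2}$. The boundary term vanishes and
$$\int_{-\infty}^{\infty} t \sin(b t)\, e^{- \frac{t^{2}}{3}}\, dt = \frac{3 b}{2} \int_{-\infty}^{\infty} \cos(b t)\, e^{- \frac{t^{2}}{3}}\, dt,$$
so $I'(b) = - \frac{3 b}{2}\, I(b)$.

This is a separable first-order ODE; solving with the initial condition $I(0) = \int_{-\infty}^{\infty} 4 e^{- \frac{t^{2}}{3}}\,dt = 4 \sqrt{3} \sqrt{\pi}$ gives
$$I(b) = 4 \sqrt{3} \sqrt{\pi} e^{- \frac{3 b^{2}}{4}}.$$

Setting $b = \frac{1}{4}$:
$$I = \frac{4 \sqrt{3} \sqrt{\pi}}{e^{\frac{3}{64}}}.$$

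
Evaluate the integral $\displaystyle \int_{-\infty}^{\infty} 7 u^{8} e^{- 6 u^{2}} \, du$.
$\frac{245 \sqrt{6} \sqrt{\pi}}{41472}$

Begin with the known integral
$$J(a) = \int_{-\infty}^{\infty} 7 e^{- a u^{2}} \, du = \frac{7 \sqrt{\pi}}{\sqrt{a}}.$$

Differentiating under the integral sign brings down a factor of $(-u^2)$:
$$\frac{dJ}{da} = \int_{-\infty}^{\infty} - 7 u^{2} e^{- a u^{2}} \, du = - \frac{7 \sqrt{\pi}}{2 a^{\frac{3}{2}}}.$$

Repeating $4$ times in total — each differentiation brings down another $(-u^2)$ — gives
$$\frac{d^{4}J}{da^{4}} = \int_{-\infty}^{\infty} 7 u^{8} e^{- a u^{2}} \, du = \frac{735 \sqrt{\pi}}{16 a^{\frac{9}{2}}},$$
and the integrand here is exactly the target integrand, so $I = \frac{735 \sqrt{\pi}}{16 a^{\frac{9}{2}}}$.

Setting $a = 6$:
$$I = \frac{245 \sqrt{6} \sqrt{\pi}}{41472}.$$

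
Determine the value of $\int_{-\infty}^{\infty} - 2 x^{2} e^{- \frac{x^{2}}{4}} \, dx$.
$- 8 \sqrt{\pi}$

Start from the elementary integral
$$J(a) = \int_{-\infty}^{\infty} - 2 e^{- a x^{2}} \, dx = - \frac{2 \sqrt{\pi}}{\sqrt{a}}.$$

Differentiating under the integral sign brings down a factor of $(-x^2)$:
$$\frac{dJ}{da} = \int_{-\infty}^{\infty} 2 x^{2} e^{- a x^{2}} \, dx = \frac{\sqrt{\pi}}{a^{\frac{3}{2}}}.$$

The integral on the left is $-I$, so $I = - \frac{\sqrt{\pi}}{a^{\frac{3}{2}}}$.

Setting $a = \frac{1}{4}$:
$$I = - 8 \sqrt{\pi}.$$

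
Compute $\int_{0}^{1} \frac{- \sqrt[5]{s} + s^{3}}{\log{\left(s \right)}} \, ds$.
$\log{\left(\frac{10}{3} \right)}$

Replace the exponent $3$ by a parameter $a$: let $I(a) = \int_{0}^{1} \frac{- \sqrt[5]{s} + s^{a}}{\log{\left(s \right)}} \, ds$.

Since $\dfrac{\partial}{\partial a}\,s^{a} = s^{a} \ln s$, the $\ln s$ in the denominator cancels and
$$\frac{dI}{da} = \int_{0}^{1} s^{a} \, ds = \left[\frac{s^{a+1}}{a+1}\right]_0^1 = \frac{1}{a + 1}.$$

Integrating with respect to $a$ gives $I(a) = \log{\left(\frac{5 a}{6} + \frac{5}{6} \right)} + C$.

At $a = \frac{1}{5}$ the integrand is identically $0$, so $I(\frac{1}{5}) = 0$. The closed form gives $0$, hence $C = 0$.

Setting $a = 3$:
$$I = \log{\left(\frac{10}{3} \right)}.$$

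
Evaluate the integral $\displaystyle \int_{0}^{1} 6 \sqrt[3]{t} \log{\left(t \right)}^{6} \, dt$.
$\frac{295245}{512}$

Begin with the known integral
$$J(a) = \int_{0}^{1} 6 t^{a} \, dt = \frac{6}{a + 1}.$$

Differentiating under the integral sign brings down a factor of $\ln t$:
$$\frac{dJ}{da} = \int_{0}^{1} 6 t^{a} \log{\left(t \right)} \, dt = - \frac{6}{\left(a + 1\right)^{2}}.$$

Repeating $6$ times in total — each differentiation brings down another $\ln t$ — gives
$$\frac{d^{6}J}{da^{6}} = \int_{0}^{1} 6 t^{a} \log{\left(t \right)}^{6} \, dt = \frac{4320}{\left(a + 1\right)^{7}},$$
and the integrand here is exactly the target integrand, so $I = \frac{4320}{\left(a + 1\right)^{7}}$.

Setting $a = \frac{1}{3}$:
$$I = \frac{295245}{512}.$$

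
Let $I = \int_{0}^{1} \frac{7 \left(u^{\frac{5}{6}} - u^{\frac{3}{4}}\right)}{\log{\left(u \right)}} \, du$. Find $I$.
$- \log{\left(\frac{1801088541}{2494357888} \right)}$

Consider the one-parameter family: let $I(a) = \int_{0}^{1} \frac{7 \left(u^{\frac{5}{6}} - u^{a}\right)}{\log{\left(u \right)}} \, du$.

Since $\dfrac{\partial}{\partial a}\,u^{a} = u^{a} \ln u$, the $\ln u$ in the denominator cancels and
$$\frac{dI}{da} = \int_{0}^{1} -7 u^{a} \, du = -7 \left[\frac{u^{a+1}}{a+1}\right]_0^1 = - \frac{7}{a + 1}.$$

Integrating with respect to $a$ gives $I(a) = - \log{\left(\frac{279936 \left(a + 1\right)^{7}}{19487171} \right)} + C$.

At $a = \frac{5}{6}$ the integrand is identically $0$, so $I(\frac{5}{6}) = 0$. The closed form gives $0$, hence $C = 0$.

Setting $a = \frac{3}{4}$:
$$I = - \log{\left(\frac{1801088541}{2494357888} \right)}.$$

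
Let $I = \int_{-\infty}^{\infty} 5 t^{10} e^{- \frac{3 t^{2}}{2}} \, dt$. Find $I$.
$\frac{175 \sqrt{6} \sqrt{\pi}}{27}$

Begin with the known integral
$$J(a) = \int_{-\infty}^{\infty} 5 e^{- a t^{2}} \, dt = \frac{5 \sqrt{\pi}}{\sqrt{a}}.$$

Differentiating under the integral sign brings down a factor of $(-t^2)$:
$$\frac{dJ}{da} = \int_{-\infty}^{\infty} - 5 t^{2} e^{- a t^{2}} \, dt = - \frac{5 \sqrt{\pi}}{2 a^{\frac{3}{2}}}.$$

Repeating $5$ times in total — each differentiation brings down another $(-t^2)$ — gives
$$\frac{d^{5}J}{da^{5}} = \int_{-\infty}^{\infty} - 5 t^{10} e^{- a t^{2}} \, dt = - \frac{4725 \sqrt{\pi}}{32 a^{\frac{11}{2}}},$$
and the integrand here is $(-1)^{5}$ times the target integrand, so $I = (-1)^{5}\,\frac{d^{5}J}{da^{5}} = \frac{4725 \sqrt{\pi}}{32 a^{\frac{11}{2}}}$.

Setting $a = \frac{3}{2}$:
$$I = \frac{175 \sqrt{6} \sqrt{\pi}}{27}.$$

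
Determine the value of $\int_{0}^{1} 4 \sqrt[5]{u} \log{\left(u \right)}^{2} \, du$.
$\frac{125}{27}$

Start from the elementary integral
$$J(a) = \int_{0}^{1} 4 u^{a} \, du = \frac{4}{a + 1}.$$

Differentiating under the integral sign brings down a factor of $\ln u$:
$$\frac{dJ}{da} = \int_{0}^{1} 4 u^{a} \log{\left(u \right)} \, du = - \frac{4}{\left(a + 1\right)^{2}}.$$

Repeating twice in total — each differentiation brings down another $\ln u$ — gives
$$\frac{d^{2}J}{da^{2}} = \int_{0}^{1} 4 u^{a} \log{\left(u \right)}^{2} \, du = \frac{8}{\left(a + 1\right)^{3}},$$
and the integrand here is exactly the target integrand, so $I = \frac{8}{\left(a + 1\right)^{3}}$.

Setting $a = \frac{1}{5}$:
$$I = \frac{125}{27}.$$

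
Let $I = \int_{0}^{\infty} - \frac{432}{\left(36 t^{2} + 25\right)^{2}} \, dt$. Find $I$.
$- \frac{18 \pi}{125}$

Begin with the known result
$$J(a) = \int_{0}^{\infty} - \frac{1}{3 \left(a^{2} + t^{2}\right)} \, dt = - \frac{\pi}{6 a}.$$

Differentiating under the integral sign with respect to $a$,
$$\frac{dJ}{da} = \int_{0}^{\infty} \frac{2 a}{3 \left(a^{2} + t^{2}\right)^{2}} \, dt = \frac{\pi}{6 a^{2}},$$
so $\int_{0}^{\infty} - \frac{1}{3 \left(a^{2} + t^{2}\right)^{2}} \, dt = - \frac{\pi}{12 a^{3}}$.

Setting $a = \frac{5}{6}$:
$$I = - \frac{18 \pi}{125}.$$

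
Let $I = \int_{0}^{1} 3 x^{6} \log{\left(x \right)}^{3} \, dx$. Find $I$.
$- \frac{18}{2401}$

Begin with the known integral
$$J(a) = \int_{0}^{1} 3 x^{a} \, dx = \frac{3}{a + 1}.$$

Differentiating under the integral sign brings down a factor of $\ln x$:
$$\frac{dJ}{da} = \int_{0}^{1} 3 x^{a} \log{\left(x \right)} \, dx = - \frac{3}{\left(a + 1\right)^{2}}.$$

Repeating $3$ times in total — each differentiation brings down another $\ln x$ — gives
$$\frac{d^{3}J}{da^{3}} = \int_{0}^{1} 3 x^{a} \log{\left(x \right)}^{3} \, dx = - \frac{18}{\left(a + 1\right)^{4}},$$
and the integrand here is exactly the target integrand, so $I = - \frac{18}{\left(a + 1\right)^{4}}$.

Setting $a = 6$:
$$I = - \frac{18}{2401}.$$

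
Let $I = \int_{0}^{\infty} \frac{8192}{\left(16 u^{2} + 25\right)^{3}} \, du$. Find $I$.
$\frac{384 \pi}{3125}$

Start from the standard arctangent integral
$$J(a) = \int_{0}^{\infty} \frac{2}{a^{2} + u^{2}} \, du = \frac{\pi}{a}.$$

Differentiating under the integral sign with respect to $a$,
$$\frac{dJ}{da} = \int_{0}^{\infty} - \frac{4 a}{\left(a^{2} + u^{2}\right)^{2}} \, du = - \frac{\pi}{a^{2}},$$
so $\int_{0}^{\infty} \frac{2}{\left(a^{2} + u^{2}\right)^{2}} \, du = \frac{\pi}{2 a^{3}}$.

Repeating — each differentiation of $1/(u^2+a^2)^j$ produces $-2ja/(u^2+a^2)^{j+1}$ — and dividing through by $-2ja$ at each step yields, after $2$ differentiations in total,
$$\int_{0}^{\infty} \frac{2}{\left(a^{2} + u^{2}\right)^{3}} \, du = \frac{3 \pi}{8 a^{5}}.$$

Setting $a = \frac{5}{4}$:
$$I = \frac{384 \pi}{3125}.$$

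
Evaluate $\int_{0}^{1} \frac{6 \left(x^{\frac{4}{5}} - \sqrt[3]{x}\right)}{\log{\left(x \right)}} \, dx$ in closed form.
$- \log{\left(\frac{64000000}{387420489} \right)}$

Introduce a parameter $a$ in the exponent: let $I(a) = \int_{0}^{1} \frac{6 \left(x^{\frac{4}{5}} - x^{a}\right)}{\log{\left(x \right)}} \, dx$.

Since $\dfrac{\partial}{\partial a}\,x^{a} = x^{a} \ln x$, the $\ln x$ in the denominator cancels and
$$\frac{dI}{da} = \int_{0}^{1} -6 x^{a} \, dx = -6 \left[\frac{x^{a+1}}{a+1}\right]_0^1 = - \frac{6}{a + 1}.$$

Integrating with respect to $a$ gives $I(a) = - \log{\left(\frac{15625 \left(a + 1\right)^{6}}{531441} \right)} + C$.

At $a = \frac{4}{5}$ the integrand is identically $0$, so $I(\frac{4}{5}) = 0$. The closed form gives $0$, hence $C = 0$.

Setting $a = \frac{1}{3}$:
$$I = - \log{\left(\frac{64000000}{387420489} \right)}.$$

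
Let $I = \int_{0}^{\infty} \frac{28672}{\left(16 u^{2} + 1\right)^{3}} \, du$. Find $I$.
$1344 \pi$

Recall the elementary integral
$$J(a) = \int_{0}^{\infty} \frac{7}{a^{2} + u^{2}} \, du = \frac{7 \pi}{2 a}.$$

Differentiating under the integral sign with respect to $a$,
$$\frac{dJ}{da} = \int_{0}^{\infty} - \frac{14 a}{\left(a^{2} + u^{2}\right)^{2}} \, du = - \frac{7 \pi}{2 a^{2}},$$
so $\int_{0}^{\infty} \frac{7}{\left(a^{2} + u^{2}\right)^{2}} \, du = \frac{7 \pi}{4 a^{3}}$.

Repeating — each differentiation of $1/(u^2+a^2)^j$ produces $-2ja/(u^2+a^2)^{j+1}$ — and dividing through by $-2ja$ at each step yields, after $2$ differentiations in total,
$$\int_{0}^{\infty} \frac{7}{\left(a^{2} + u^{2}\right)^{3}} \, du = \frac{21 \pi}{16 a^{5}}.$$

Setting $a = \frac{1}{4}$:
$$I = 1344 \pi.$$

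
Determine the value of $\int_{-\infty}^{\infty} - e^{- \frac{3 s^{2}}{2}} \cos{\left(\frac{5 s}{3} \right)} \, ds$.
$- \frac{\sqrt{6} \sqrt{\pi}}{3 e^{\frac{25}{54}}}$

Treat the cosine frequency as a parameter and define $I(b) = \int_{-\infty}^{\infty} - e^{- \frac{3 s^{2}}{2}} \cos{\left(b s \right)} \, ds$.

Differentiating under the integral sign,
$$I'(b) = \int_{-\infty}^{\infty} s e^{- \frac{3 s^{2}}{2}} \sin{\left(b s \right)} \, ds.$$

Integrate $\int_{-\infty}^{\infty} s \sin(b s)\, e^{- \frac{3 s^{2}}{2}}\, ds$ by parts with $u = \sin(b s)$ and $dv = s\, e^{- \frac{3 s^{2}}{2}}\, ds$, giving $v = - \frac{e^{- \frac{3 s^{2}}{2}}}{3}$. The boundary term vanishes and
$$\int_{-\infty}^{\infty} s \sin(b s)\, e^{- \frac{3 s^{2}}{2}}\, ds = \frac{b}{3} \int_{-\infty}^{\infty} \cos(b s)\, e^{- \frac{3 s^{2}}{2}}\, ds,$$
so $I'(b) = - \frac{b}{3}\, I(b)$.

This is a separable first-order ODE; solving with the initial condition $I(0) = \int_{-\infty}^{\infty} - e^{- \frac{3 s^{2}}{2}}\,ds = - \frac{\sqrt{6} \sqrt{\pi}}{3}$ gives
$$I(b) = - \frac{\sqrt{6} \sqrt{\pi} e^{- \frac{b^{2}}{6}}}{3}.$$

Setting $b = \frac{5}{3}$:
$$I = - \frac{\sqrt{6} \sqrt{\pi}}{3 e^{\frac{25}{54}}}.$$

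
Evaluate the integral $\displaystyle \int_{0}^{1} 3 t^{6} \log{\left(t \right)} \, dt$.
$- \frac{3}{49}$

Begin with the known integral
$$J(a) = \int_{0}^{1} 3 t^{a} \, dt = \frac{3}{a + 1}.$$

Differentiating under the integral sign brings down a factor of $\ln t$:
$$\frac{dJ}{da} = \int_{0}^{1} 3 t^{a} \log{\left(t \right)} \, dt = - \frac{3}{\left(a + 1\right)^{2}}.$$

The integral on the left is $I$, so $I = - \frac{3}{\left(a + 1\right)^{2}}$.

Setting $a = 6$:
$$I = - \frac{3}{49}.$$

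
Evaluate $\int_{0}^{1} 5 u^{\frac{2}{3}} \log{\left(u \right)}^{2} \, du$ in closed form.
$\frac{54}{25}$

Begin with the known integral
$$J(a) = \int_{0}^{1} 5 u^{a} \, du = \frac{5}{a + 1}.$$

Differentiating under the integral sign brings down a factor of $\ln u$:
$$\frac{dJ}{da} = \int_{0}^{1} 5 u^{a} \log{\left(u \right)} \, du = - \frac{5}{\left(a + 1\right)^{2}}.$$

Repeating twice in total — each differentiation brings down another $\ln u$ — gives
$$\frac{d^{2}J}{da^{2}} = \int_{0}^{1} 5 u^{a} \log{\left(u \right)}^{2} \, du = \frac{10}{\left(a + 1\right)^{3}},$$
and the integrand here is exactly the target integrand, so $I = \frac{10}{\left(a + 1\right)^{3}}$.

Setting $a = \frac{2}{3}$:
$$I = \frac{54}{25}.$$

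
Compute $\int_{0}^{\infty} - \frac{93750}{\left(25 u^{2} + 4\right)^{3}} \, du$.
$- \frac{28125 \pi}{256}$

Start from the standard arctangent integral
$$J(a) = \int_{0}^{\infty} - \frac{6}{a^{2} + u^{2}} \, du = - \frac{3 \pi}{a}.$$

Differentiating under the integral sign with respect to $a$,
$$\frac{dJ}{da} = \int_{0}^{\infty} \frac{12 a}{\left(a^{2} + u^{2}\right)^{2}} \, du = \frac{3 \pi}{a^{2}},$$
so $\int_{0}^{\infty} - \frac{6}{\left(a^{2} + u^{2}\right)^{2}} \, du = - \frac{3 \pi}{2 a^{3}}$.

Repeating — each differentiation of $1/(u^2+a^2)^j$ produces $-2ja/(u^2+a^2)^{j+1}$ — and dividing through by $-2ja$ at each step yields, after $2$ differentiations in total,
$$\int_{0}^{\infty} - \frac{6}{\left(a^{2} + u^{2}\right)^{3}} \, du = - \frac{9 \pi}{8 a^{5}}.$$

Setting $a = \frac{2}{5}$:
$$I = - \frac{28125 \pi}{256}.$$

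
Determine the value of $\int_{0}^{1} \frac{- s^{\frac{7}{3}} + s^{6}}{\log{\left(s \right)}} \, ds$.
$\log{\left(\frac{21}{10} \right)}$

Introduce a parameter $a$ in the exponent: let $I(a) = \int_{0}^{1} \frac{- s^{\frac{7}{3}} + s^{a}}{\log{\left(s \right)}} \, ds$.

Since $\dfrac{\partial}{\partial a}\,s^{a} = s^{a} \ln s$, the $\ln s$ in the denominator cancels and
$$\frac{dI}{da} = \int_{0}^{1} s^{a} \, ds = \left[\frac{s^{a+1}}{a+1}\right]_0^1 = \frac{1}{a + 1}.$$

Integrating with respect to $a$ gives $I(a) = \log{\left(\frac{3 a}{10} + \frac{3}{10} \right)} + C$.

At $a = \frac{7}{3}$ the integrand is identically $0$, so $I(\frac{7}{3}) = 0$. The closed form gives $0$, hence $C = 0$.

Setting $a = 6$:
$$I = \log{\left(\frac{21}{10} \right)}.$$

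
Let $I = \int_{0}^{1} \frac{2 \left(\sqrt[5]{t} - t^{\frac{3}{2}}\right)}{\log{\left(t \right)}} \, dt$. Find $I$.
$- \log{\left(\frac{625}{144} \right)}$

Consider the one-parameter family: let $I(a) = \int_{0}^{1} \frac{2 \left(\sqrt[5]{t} - t^{a}\right)}{\log{\left(t \right)}} \, dt$.

Since $\dfrac{\partial}{\partial a}\,t^{a} = t^{a} \ln t$, the $\ln t$ in the denominator cancels and
$$\frac{dI}{da} = \int_{0}^{1} -2 t^{a} \, dt = -2 \left[\frac{t^{a+1}}{a+1}\right]_0^1 = - \frac{2}{a + 1}.$$

Integrating with respect to $a$ gives $I(a) = - \log{\left(\frac{25 \left(a + 1\right)^{2}}{36} \right)} + C$.

At $a = \frac{1}{5}$ the integrand is identically $0$, so $I(\frac{1}{5}) = 0$. The closed form gives $0$, hence $C = 0$.

Setting $a = \frac{3}{2}$:
$$I = - \log{\left(\frac{625}{144} \right)}.$$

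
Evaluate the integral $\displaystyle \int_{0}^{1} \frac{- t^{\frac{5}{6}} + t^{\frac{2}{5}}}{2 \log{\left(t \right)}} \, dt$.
$- \log{\left(55 \right)} + \frac{\log{\left(2310 \right)}}{2}$

Consider the one-parameter family: let $I(a) = \int_{0}^{1} \frac{- t^{\frac{5}{6}} + t^{a}}{2 \log{\left(t \right)}} \, dt$.

Since $\dfrac{\partial}{\partial a}\,t^{a} = t^{a} \ln t$, the $\ln t$ in the denominator cancels and
$$\frac{dI}{da} = \int_{0}^{1} \frac{1}{2} t^{a} \, dt = \frac{1}{2} \left[\frac{t^{a+1}}{a+1}\right]_0^1 = \frac{1}{2 \left(a + 1\right)}.$$

Integrating with respect to $a$ gives $I(a) = \log{\left(\frac{\sqrt{66} \sqrt{a + 1}}{11} \right)} + C$.

At $a = \frac{5}{6}$ the integrand is identically $0$, so $I(\frac{5}{6}) = 0$. The closed form gives $0$, hence $C = 0$.

Setting $a = \frac{2}{5}$:
$$I = - \log{\left(55 \right)} + \frac{\log{\left(2310 \right)}}{2}.$$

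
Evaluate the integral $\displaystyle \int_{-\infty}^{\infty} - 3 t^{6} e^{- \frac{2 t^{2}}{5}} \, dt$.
$- \frac{5625 \sqrt{10} \sqrt{\pi}}{128}$

Consider the simpler parametrised integral
$$J(a) = \int_{-\infty}^{\infty} - 3 e^{- a t^{2}} \, dt = - \frac{3 \sqrt{\pi}}{\sqrt{a}}.$$

Differentiating under the integral sign brings down a factor of $(-t^2)$:
$$\frac{dJ}{da} = \int_{-\infty}^{\infty} 3 t^{2} e^{- a t^{2}} \, dt = \frac{3 \sqrt{\pi}}{2 a^{\frac{3}{2}}}.$$

Repeating $3$ times in total — each differentiation brings down another $(-t^2)$ — gives
$$\frac{d^{3}J}{da^{3}} = \int_{-\infty}^{\infty} 3 t^{6} e^{- a t^{2}} \, dt = \frac{45 \sqrt{\pi}}{8 a^{\frac{7}{2}}},$$
and the integrand here is $(-1)^{3}$ times the target integrand, so $I = (-1)^{3}\,\frac{d^{3}J}{da^{3}} = - \frac{45 \sqrt{\pi}}{8 a^{\frac{7}{2}}}$.

Setting $a = \frac{2}{5}$:
$$I = - \frac{5625 \sqrt{10} \sqrt{\pi}}{128}.$$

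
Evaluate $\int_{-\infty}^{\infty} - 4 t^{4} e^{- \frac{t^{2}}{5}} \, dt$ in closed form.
$- 75 \sqrt{5} \sqrt{\pi}$

Consider the simpler parametrised integral
$$J(a) = \int_{-\infty}^{\infty} - 4 e^{- a t^{2}} \, dt = - \frac{4 \sqrt{\pi}}{\sqrt{a}}.$$

Differentiating under the integral sign brings down a factor of $(-t^2)$:
$$\frac{dJ}{da} = \int_{-\infty}^{\infty} 4 t^{2} e^{- a t^{2}} \, dt = \frac{2 \sqrt{\pi}}{a^{\frac{3}{2}}}.$$

Repeating twice in total — each differentiation brings down another $(-t^2)$ — gives
$$\frac{d^{2}J}{da^{2}} = \int_{-\infty}^{\infty} - 4 t^{4} e^{- a t^{2}} \, dt = - \frac{3 \sqrt{\pi}}{a^{\frac{5}{2}}},$$
and the integrand here is exactly the target integrand, so $I = - \frac{3 \sqrt{\pi}}{a^{\frac{5}{2}}}$.

Setting $a = \frac{1}{5}$:
$$I = - 75 \sqrt{5} \sqrt{\pi}.$$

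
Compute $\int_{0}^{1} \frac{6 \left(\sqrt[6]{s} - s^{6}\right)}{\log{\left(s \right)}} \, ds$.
$- \log{\left(46656 \right)}$

Introduce a parameter $a$ in the exponent: let $I(a) = \int_{0}^{1} \frac{6 \left(\sqrt[6]{s} - s^{a}\right)}{\log{\left(s \right)}} \, ds$.

Since $\dfrac{\partial}{\partial a}\,s^{a} = s^{a} \ln s$, the $\ln s$ in the denominator cancels and
$$\frac{dI}{da} = \int_{0}^{1} -6 s^{a} \, ds = -6 \left[\frac{s^{a+1}}{a+1}\right]_0^1 = - \frac{6}{a + 1}.$$

Integrating with respect to $a$ gives $I(a) = - \log{\left(\frac{46656 \left(a + 1\right)^{6}}{117649} \right)} + C$.

At $a = \frac{1}{6}$ the integrand is identically $0$, so $I(\frac{1}{6}) = 0$. The closed form gives $0$, hence $C = 0$.

Setting $a = 6$:
$$I = - \log{\left(46656 \right)}.$$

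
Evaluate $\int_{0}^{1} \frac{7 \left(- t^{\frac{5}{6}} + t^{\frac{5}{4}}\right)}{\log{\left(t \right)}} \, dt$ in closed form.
$- \log{\left(\frac{2494357888}{10460353203} \right)}$

Replace the exponent $\frac{5}{6}$ by a parameter $a$: let $I(a) = \int_{0}^{1} \frac{7 \left(t^{\frac{5}{4}} - t^{a}\right)}{\log{\left(t \right)}} \, dt$.

Since $\dfrac{\partial}{\partial a}\,t^{a} = t^{a} \ln t$, the $\ln t$ in the denominator cancels and
$$\frac{dI}{da} = \int_{0}^{1} -7 t^{a} \, dt = -7 \left[\frac{t^{a+1}}{a+1}\right]_0^1 = - \frac{7}{a + 1}.$$

Integrating with respect to $a$ gives $I(a) = - \log{\left(\frac{16384 \left(a + 1\right)^{7}}{4782969} \right)} + C$.

At $a = \frac{5}{4}$ the integrand is identically $0$, so $I(\frac{5}{4}) = 0$. The closed form gives $0$, hence $C = 0$.

Setting $a = \frac{5}{6}$:
$$I = - \log{\left(\frac{2494357888}{10460353203} \right)}.$$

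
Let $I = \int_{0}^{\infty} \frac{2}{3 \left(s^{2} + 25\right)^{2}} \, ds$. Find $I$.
$\frac{\pi}{750}$

Begin with the known result
$$J(a) = \int_{0}^{\infty} \frac{2}{3 \left(a^{2} + s^{2}\right)} \, ds = \frac{\pi}{3 a}.$$

Differentiating under the integral sign with respect to $a$,
$$\frac{dJ}{da} = \int_{0}^{\infty} - \frac{4 a}{3 \left(a^{2} + s^{2}\right)^{2}} \, ds = - \frac{\pi}{3 a^{2}},$$
so $\int_{0}^{\infty} \frac{2}{3 \left(a^{2} + s^{2}\right)^{2}} \, ds = \frac{\pi}{6 a^{3}}$.

Setting $a = 5$:
$$I = \frac{\pi}{750}.$$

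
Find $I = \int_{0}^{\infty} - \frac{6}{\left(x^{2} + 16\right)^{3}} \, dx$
$- \frac{9 \pi}{8192}$

Start from the standard arctangent integral
$$J(a) = \int_{0}^{\infty} - \frac{6}{a^{2} + x^{2}} \, dx = - \frac{3 \pi}{a}.$$

Differentiating under the integral sign with respect to $a$,
$$\frac{dJ}{da} = \int_{0}^{\infty} \frac{12 a}{\left(a^{2} + x^{2}\right)^{2}} \, dx = \frac{3 \pi}{a^{2}},$$
so $\int_{0}^{\infty} - \frac{6}{\left(a^{2} + x^{2}\right)^{2}} \, dx = - \frac{3 \pi}{2 a^{3}}$.

Repeating — each differentiation of $1/(x^2+a^2)^j$ produces $-2ja/(x^2+a^2)^{j+1}$ — and dividing through by $-2ja$ at each step yields, after $2$ differentiations in total,
$$\int_{0}^{\infty} - \frac{6}{\left(a^{2} + x^{2}\right)^{3}} \, dx = - \frac{9 \pi}{8 a^{5}}.$$

Setting $a = 4$:
$$I = - \frac{9 \pi}{8192}.$$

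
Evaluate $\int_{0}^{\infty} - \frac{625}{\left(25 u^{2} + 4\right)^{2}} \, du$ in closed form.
$- \frac{125 \pi}{32}$

Recall the elementary integral
$$J(a) = \int_{0}^{\infty} - \frac{1}{a^{2} + u^{2}} \, du = - \frac{\pi}{2 a}.$$

Differentiating under the integral sign with respect to $a$,
$$\frac{dJ}{da} = \int_{0}^{\infty} \frac{2 a}{\left(a^{2} + u^{2}\right)^{2}} \, du = \frac{\pi}{2 a^{2}},$$
so $\int_{0}^{\infty} - \frac{1}{\left(a^{2} + u^{2}\right)^{2}} \, du = - \frac{\pi}{4 a^{3}}$.

Setting $a = \frac{2}{5}$:
$$I = - \frac{125 \pi}{32}.$$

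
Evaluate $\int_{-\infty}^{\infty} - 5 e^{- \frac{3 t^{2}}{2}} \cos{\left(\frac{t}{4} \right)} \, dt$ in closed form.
$- \frac{5 \sqrt{6} \sqrt{\pi}}{3 e^{\frac{1}{96}}}$

Define $I(b) = \int_{-\infty}^{\infty} - 5 e^{- \frac{3 t^{2}}{2}} \cos{\left(b t \right)} \, dt$.

Differentiating under the integral sign,
$$I'(b) = \int_{-\infty}^{\infty} 5 t e^{- \frac{3 t^{2}}{2}} \sin{\left(b t \right)} \, dt.$$

Integrate $\int_{-\infty}^{\infty} t \sin(b t)\, e^{- \frac{3 t^{2}}{2}}\, dt$ by parts with $u = \sin(b t)$ and $dv = t\, e^{- \frac{3 t^{2}}{2}}\, dt$, giving $v = - \frac{e^{- \frac{3 t^{2}}{2}}}{3}$. The boundary term vanishes and
$$\int_{-\infty}^{\infty} t \sin(b t)\, e^{- \frac{3 t^{2}}{2}}\, dt = \frac{b}{3} \int_{-\infty}^{\infty} \cos(b t)\, e^{- \frac{3 t^{2}}{2}}\, dt,$$
so $I'(b) = - \frac{b}{3}\, I(b)$.

This is a separable first-order ODE; solving with the initial condition $I(0) = \int_{-\infty}^{\infty} - 5 e^{- \frac{3 t^{2}}{2}}\,dt = - \frac{5 \sqrt{6} \sqrt{\pi}}{3}$ gives
$$I(b) = - \frac{5 \sqrt{6} \sqrt{\pi} e^{- \frac{b^{2}}{6}}}{3}.$$

Setting $b = \frac{1}{4}$:
$$I = - \frac{5 \sqrt{6} \sqrt{\pi}}{3 e^{\frac{1}{96}}}.$$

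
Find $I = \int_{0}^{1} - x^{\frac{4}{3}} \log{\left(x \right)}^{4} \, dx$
$- \frac{5832}{16807}$

Start from the elementary integral
$$J(a) = \int_{0}^{1} - x^{a} \, dx = - \frac{1}{a + 1}.$$

Differentiating under the integral sign brings down a factor of $\ln x$:
$$\frac{dJ}{da} = \int_{0}^{1} - x^{a} \log{\left(x \right)} \, dx = \frac{1}{\left(a + 1\right)^{2}}.$$

Repeating $4$ times in total — each differentiation brings down another $\ln x$ — gives
$$\frac{d^{4}J}{da^{4}} = \int_{0}^{1} - x^{a} \log{\left(x \right)}^{4} \, dx = - \frac{24}{\left(a + 1\right)^{5}},$$
and the integrand here is exactly the target integrand, so $I = - \frac{24}{\left(a + 1\right)^{5}}$.

Setting $a = \frac{4}{3}$:
$$I = - \frac{5832}{16807}.$$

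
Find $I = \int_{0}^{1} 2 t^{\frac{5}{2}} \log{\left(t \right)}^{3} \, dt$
$- \frac{192}{2401}$

Begin with the known integral
$$J(a) = \int_{0}^{1} 2 t^{a} \, dt = \frac{2}{a + 1}.$$

Differentiating under the integral sign brings down a factor of $\ln t$:
$$\frac{dJ}{da} = \int_{0}^{1} 2 t^{a} \log{\left(t \right)} \, dt = - \frac{2}{\left(a + 1\right)^{2}}.$$

Repeating $3$ times in total — each differentiation brings down another $\ln t$ — gives
$$\frac{d^{3}J}{da^{3}} = \int_{0}^{1} 2 t^{a} \log{\left(t \right)}^{3} \, dt = - \frac{12}{\left(a + 1\right)^{4}},$$
and the integrand here is exactly the target integrand, so $I = - \frac{12}{\left(a + 1\right)^{4}}$.

Setting $a = \frac{5}{2}$:
$$I = - \frac{192}{2401}.$$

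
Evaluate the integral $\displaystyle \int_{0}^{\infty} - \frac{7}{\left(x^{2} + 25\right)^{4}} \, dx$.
$- \frac{7 \pi}{500000}$

Start from the standard arctangent integral
$$J(a) = \int_{0}^{\infty} - \frac{7}{a^{2} + x^{2}} \, dx = - \frac{7 \pi}{2 a}.$$

Differentiating under the integral sign with respect to $a$,
$$\frac{dJ}{da} = \int_{0}^{\infty} \frac{14 a}{\left(a^{2} + x^{2}\right)^{2}} \, dx = \frac{7 \pi}{2 a^{2}},$$
so $\int_{0}^{\infty} - \frac{7}{\left(a^{2} + x^{2}\right)^{2}} \, dx = - \frac{7 \pi}{4 a^{3}}$.

Repeating — each differentiation of $1/(x^2+a^2)^j$ produces $-2ja/(x^2+a^2)^{j+1}$ — and dividing through by $-2ja$ at each step yields, after $3$ differentiations in total,
$$\int_{0}^{\infty} - \frac{7}{\left(a^{2} + x^{2}\right)^{4}} \, dx = - \frac{35 \pi}{32 a^{7}}.$$

Setting $a = 5$:
$$I = - \frac{7 \pi}{500000}.$$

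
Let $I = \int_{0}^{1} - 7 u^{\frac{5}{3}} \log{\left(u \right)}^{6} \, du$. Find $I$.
$- \frac{688905}{131072}$

Start from the elementary integral
$$J(a) = \int_{0}^{1} - 7 u^{a} \, du = - \frac{7}{a + 1}.$$

Differentiating under the integral sign brings down a factor of $\ln u$:
$$\frac{dJ}{da} = \int_{0}^{1} - 7 u^{a} \log{\left(u \right)} \, du = \frac{7}{\left(a + 1\right)^{2}}.$$

Repeating $6$ times in total — each differentiation brings down another $\ln u$ — gives
$$\frac{d^{6}J}{da^{6}} = \int_{0}^{1} - 7 u^{a} \log{\left(u \right)}^{6} \, du = - \frac{5040}{\left(a + 1\right)^{7}},$$
and the integrand here is exactly the target integrand, so $I = - \frac{5040}{\left(a + 1\right)^{7}}$.

Setting $a = \frac{5}{3}$:
$$I = - \frac{688905}{131072}.$$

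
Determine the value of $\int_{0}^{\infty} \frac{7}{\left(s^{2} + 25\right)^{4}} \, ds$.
$\frac{7 \pi}{500000}$

Begin with the known result
$$J(a) = \int_{0}^{\infty} \frac{7}{a^{2} + s^{2}} \, ds = \frac{7 \pi}{2 a}.$$

Differentiating under the integral sign with respect to $a$,
$$\frac{dJ}{da} = \int_{0}^{\infty} - \frac{14 a}{\left(a^{2} + s^{2}\right)^{2}} \, ds = - \frac{7 \pi}{2 a^{2}},$$
so $\int_{0}^{\infty} \frac{7}{\left(a^{2} + s^{2}\right)^{2}} \, ds = \frac{7 \pi}{4 a^{3}}$.

Repeating — each differentiation of $1/(s^2+a^2)^j$ produces $-2ja/(s^2+a^2)^{j+1}$ — and dividing through by $-2ja$ at each step yields, after $3$ differentiations in total,
$$\int_{0}^{\infty} \frac{7}{\left(a^{2} + s^{2}\right)^{4}} \, ds = \frac{35 \pi}{32 a^{7}}.$$

Setting $a = 5$:
$$I = \frac{7 \pi}{500000}.$$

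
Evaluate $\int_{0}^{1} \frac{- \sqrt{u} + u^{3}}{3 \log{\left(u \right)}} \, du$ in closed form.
$- \frac{\log{\left(3 \right)}}{3} + \log{\left(2 \right)}$

Replace the exponent $\frac{1}{2}$ by a parameter $a$: let $I(a) = \int_{0}^{1} \frac{u^{3} - u^{a}}{3 \log{\left(u \right)}} \, du$.

Since $\dfrac{\partial}{\partial a}\,u^{a} = u^{a} \ln u$, the $\ln u$ in the denominator cancels and
$$\frac{dI}{da} = \int_{0}^{1} - \frac{1}{3} u^{a} \, du = - \frac{1}{3} \left[\frac{u^{a+1}}{a+1}\right]_0^1 = - \frac{1}{3 a + 3}.$$

Integrating with respect to $a$ gives $I(a) = - \frac{\log{\left(a + 1 \right)}}{3} + \frac{2 \log{\left(2 \right)}}{3} + C$.

At $a = 3$ the integrand is identically $0$, so $I(3) = 0$. The closed form gives $0$, hence $C = 0$.

Setting $a = \frac{1}{2}$:
$$I = - \frac{\log{\left(3 \right)}}{3} + \log{\left(2 \right)}.$$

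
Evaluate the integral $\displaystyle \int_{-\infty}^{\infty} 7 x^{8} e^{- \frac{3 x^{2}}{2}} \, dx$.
$\frac{245 \sqrt{6} \sqrt{\pi}}{81}$

Consider the simpler parametrised integral
$$J(a) = \int_{-\infty}^{\infty} 7 e^{- a x^{2}} \, dx = \frac{7 \sqrt{\pi}}{\sqrt{a}}.$$

Differentiating under the integral sign brings down a factor of $(-x^2)$:
$$\frac{dJ}{da} = \int_{-\infty}^{\infty} - 7 x^{2} e^{- a x^{2}} \, dx = - \frac{7 \sqrt{\pi}}{2 a^{\frac{3}{2}}}.$$

Repeating $4$ times in total — each differentiation brings down another $(-x^2)$ — gives
$$\frac{d^{4}J}{da^{4}} = \int_{-\infty}^{\infty} 7 x^{8} e^{- a x^{2}} \, dx = \frac{735 \sqrt{\pi}}{16 a^{\frac{9}{2}}},$$
and the integrand here is exactly the target integrand, so $I = \frac{735 \sqrt{\pi}}{16 a^{\frac{9}{2}}}$.

Setting $a = \frac{3}{2}$:
$$I = \frac{245 \sqrt{6} \sqrt{\pi}}{81}.$$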